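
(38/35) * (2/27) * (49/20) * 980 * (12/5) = 104272/225 = 463.43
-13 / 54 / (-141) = 13/7614 = 0.00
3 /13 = 0.23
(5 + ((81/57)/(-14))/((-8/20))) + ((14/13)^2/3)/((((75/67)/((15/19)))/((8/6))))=22726759/4045860 = 5.62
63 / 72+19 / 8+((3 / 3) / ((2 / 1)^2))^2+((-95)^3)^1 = -13717947/16 = -857371.69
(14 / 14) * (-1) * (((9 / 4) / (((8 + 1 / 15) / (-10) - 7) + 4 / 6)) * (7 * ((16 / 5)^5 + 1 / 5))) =3147603/4250 = 740.61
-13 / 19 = -0.68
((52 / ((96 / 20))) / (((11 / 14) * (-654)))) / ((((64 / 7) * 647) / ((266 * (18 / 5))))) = -84721/24824096 = 0.00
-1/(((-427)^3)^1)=1/77854483 = 0.00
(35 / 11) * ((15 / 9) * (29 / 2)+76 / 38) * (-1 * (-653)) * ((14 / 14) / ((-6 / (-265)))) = 950882275/396 = 2401217.87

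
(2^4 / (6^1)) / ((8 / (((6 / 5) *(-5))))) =-2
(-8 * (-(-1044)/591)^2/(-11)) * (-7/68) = -1695456/7257283 = -0.23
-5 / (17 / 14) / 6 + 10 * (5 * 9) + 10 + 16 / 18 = 70411/153 = 460.20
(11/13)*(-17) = -187/13 = -14.38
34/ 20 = 17/10 = 1.70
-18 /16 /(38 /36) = -81/76 = -1.07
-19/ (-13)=19/13 = 1.46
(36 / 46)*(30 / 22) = 270/253 = 1.07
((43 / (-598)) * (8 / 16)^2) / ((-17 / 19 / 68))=817/598 = 1.37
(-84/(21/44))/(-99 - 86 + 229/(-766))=134816/141939 = 0.95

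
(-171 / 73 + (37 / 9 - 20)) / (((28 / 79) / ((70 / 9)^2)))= -165595850/53217 = -3111.71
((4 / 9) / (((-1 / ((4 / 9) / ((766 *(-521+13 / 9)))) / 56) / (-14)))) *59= -13216/575649 = -0.02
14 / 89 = 0.16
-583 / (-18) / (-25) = -583/450 = -1.30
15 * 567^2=4822335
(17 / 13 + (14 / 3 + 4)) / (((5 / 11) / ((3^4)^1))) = 115533/65 = 1777.43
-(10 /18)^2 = -25/81 = -0.31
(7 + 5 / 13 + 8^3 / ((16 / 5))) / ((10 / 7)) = 7616/65 = 117.17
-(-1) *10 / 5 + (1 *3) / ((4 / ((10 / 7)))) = 43/14 = 3.07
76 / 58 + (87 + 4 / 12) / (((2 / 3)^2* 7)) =11929/406 = 29.38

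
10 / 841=0.01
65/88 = 0.74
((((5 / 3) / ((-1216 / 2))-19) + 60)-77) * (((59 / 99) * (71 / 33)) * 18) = -275087441/331056 = -830.94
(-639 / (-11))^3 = 196030.89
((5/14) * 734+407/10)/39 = 21199/2730 = 7.77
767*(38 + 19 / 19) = 29913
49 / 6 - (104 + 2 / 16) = -2303/24 = -95.96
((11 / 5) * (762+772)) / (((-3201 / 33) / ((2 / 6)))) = -16874/1455 = -11.60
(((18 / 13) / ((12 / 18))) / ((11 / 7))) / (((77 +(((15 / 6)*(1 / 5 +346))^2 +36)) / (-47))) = -35532/428544259 = 0.00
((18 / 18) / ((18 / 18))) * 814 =814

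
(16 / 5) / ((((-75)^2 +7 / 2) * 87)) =32/4896795 = 0.00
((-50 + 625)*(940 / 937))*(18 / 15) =648600/937 = 692.21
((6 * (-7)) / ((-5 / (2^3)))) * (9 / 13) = 3024/65 = 46.52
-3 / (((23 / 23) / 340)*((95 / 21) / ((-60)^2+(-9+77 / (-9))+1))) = -15351476/19 = -807972.42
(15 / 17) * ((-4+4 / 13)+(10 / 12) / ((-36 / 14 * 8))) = -209635/63648 = -3.29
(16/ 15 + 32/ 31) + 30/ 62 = 1201/465 = 2.58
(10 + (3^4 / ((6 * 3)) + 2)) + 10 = 53/2 = 26.50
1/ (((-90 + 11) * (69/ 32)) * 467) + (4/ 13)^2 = 40724464/430209273 = 0.09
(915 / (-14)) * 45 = -41175/14 = -2941.07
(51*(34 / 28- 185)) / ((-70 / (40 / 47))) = 262446/2303 = 113.96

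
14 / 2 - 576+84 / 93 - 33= -18634/31 = -601.10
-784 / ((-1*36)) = 196/9 = 21.78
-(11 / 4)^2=-121/16 = -7.56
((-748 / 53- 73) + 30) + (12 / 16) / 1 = -11949/212 = -56.36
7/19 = 0.37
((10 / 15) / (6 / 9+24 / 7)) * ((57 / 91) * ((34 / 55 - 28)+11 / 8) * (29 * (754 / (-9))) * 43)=277041.97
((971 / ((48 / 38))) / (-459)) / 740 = -18449/8151840 = 0.00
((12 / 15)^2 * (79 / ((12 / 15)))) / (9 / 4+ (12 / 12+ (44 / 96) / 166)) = 1258944/64795 = 19.43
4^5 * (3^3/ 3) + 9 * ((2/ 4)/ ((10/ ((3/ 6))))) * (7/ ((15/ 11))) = 1843431/200 = 9217.16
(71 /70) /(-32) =-71/2240 = -0.03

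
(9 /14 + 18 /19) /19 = 423/5054 = 0.08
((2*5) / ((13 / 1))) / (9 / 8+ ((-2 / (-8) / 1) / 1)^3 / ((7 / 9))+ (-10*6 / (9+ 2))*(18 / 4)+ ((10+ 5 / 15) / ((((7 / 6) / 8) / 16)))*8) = 1408/16558373 = 0.00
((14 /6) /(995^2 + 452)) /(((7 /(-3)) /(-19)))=19/990477 = 0.00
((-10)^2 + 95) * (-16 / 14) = -1560/7 = -222.86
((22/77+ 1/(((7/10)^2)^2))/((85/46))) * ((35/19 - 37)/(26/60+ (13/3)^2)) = -454651488/103144559 = -4.41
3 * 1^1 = 3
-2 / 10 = -1/5 = -0.20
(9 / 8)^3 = 729/512 = 1.42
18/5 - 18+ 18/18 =-67/5 = -13.40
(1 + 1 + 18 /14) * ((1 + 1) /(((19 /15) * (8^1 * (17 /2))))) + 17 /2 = 19391/2261 = 8.58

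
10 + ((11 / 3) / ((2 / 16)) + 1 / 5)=593/15 = 39.53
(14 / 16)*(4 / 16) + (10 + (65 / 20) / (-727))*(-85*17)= -14443.32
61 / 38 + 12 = 517/38 = 13.61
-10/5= -2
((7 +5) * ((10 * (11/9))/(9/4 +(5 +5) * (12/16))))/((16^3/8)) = 55/1872 = 0.03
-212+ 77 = -135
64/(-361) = -64/361 = -0.18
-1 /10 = -0.10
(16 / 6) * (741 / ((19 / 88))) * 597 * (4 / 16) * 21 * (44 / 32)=39441402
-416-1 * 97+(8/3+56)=-1363/3 = -454.33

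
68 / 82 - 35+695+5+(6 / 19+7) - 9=517369/779 = 664.15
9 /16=0.56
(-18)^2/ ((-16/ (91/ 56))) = -1053/32 = -32.91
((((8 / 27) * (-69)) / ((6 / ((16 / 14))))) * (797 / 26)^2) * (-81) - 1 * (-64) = 350711080/1183 = 296459.07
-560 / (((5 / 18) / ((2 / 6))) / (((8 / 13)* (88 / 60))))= -39424/65 = -606.52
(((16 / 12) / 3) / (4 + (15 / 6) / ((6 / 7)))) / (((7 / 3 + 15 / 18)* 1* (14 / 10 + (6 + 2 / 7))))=1120/424213 = 0.00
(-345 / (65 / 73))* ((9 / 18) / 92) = -219/104 = -2.11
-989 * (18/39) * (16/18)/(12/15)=-507.18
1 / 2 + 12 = 25/2 = 12.50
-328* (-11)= 3608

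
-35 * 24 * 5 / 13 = -4200/13 = -323.08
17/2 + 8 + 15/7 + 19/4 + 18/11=7709/308 = 25.03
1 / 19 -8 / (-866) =509/8227 = 0.06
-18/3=-6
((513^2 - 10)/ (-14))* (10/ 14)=-13426.48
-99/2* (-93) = 9207/2 = 4603.50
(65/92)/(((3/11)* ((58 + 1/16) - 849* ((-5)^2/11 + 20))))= -31460/228932409 = 0.00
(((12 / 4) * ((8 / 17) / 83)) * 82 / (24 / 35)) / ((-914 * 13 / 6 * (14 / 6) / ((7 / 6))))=-4305/8382751 = 0.00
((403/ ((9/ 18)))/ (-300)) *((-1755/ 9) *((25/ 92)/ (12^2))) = 26195/26496 = 0.99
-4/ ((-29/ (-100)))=-400/29 = -13.79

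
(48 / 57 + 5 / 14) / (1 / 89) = 28391/266 = 106.73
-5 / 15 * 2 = -0.67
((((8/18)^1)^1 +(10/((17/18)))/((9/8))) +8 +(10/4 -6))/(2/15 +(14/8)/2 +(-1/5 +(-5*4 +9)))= -87860/62373 = -1.41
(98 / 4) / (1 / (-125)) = -6125/2 = -3062.50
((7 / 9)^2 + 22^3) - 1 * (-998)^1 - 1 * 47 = 939568/81 = 11599.60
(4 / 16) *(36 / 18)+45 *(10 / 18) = 25.50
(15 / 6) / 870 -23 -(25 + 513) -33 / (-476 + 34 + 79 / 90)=-267230123/476412 = -560.92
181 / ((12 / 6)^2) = 181/4 = 45.25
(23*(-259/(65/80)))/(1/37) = -3526544/13 = -271272.62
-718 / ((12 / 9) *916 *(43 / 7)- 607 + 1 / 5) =-37695/362023 = -0.10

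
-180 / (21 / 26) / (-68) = 390/119 = 3.28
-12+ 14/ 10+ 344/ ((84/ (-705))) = -101421/35 = -2897.74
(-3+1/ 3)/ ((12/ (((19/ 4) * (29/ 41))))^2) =-303601/1452384 = -0.21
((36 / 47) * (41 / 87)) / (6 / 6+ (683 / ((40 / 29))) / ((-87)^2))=177120/522781 = 0.34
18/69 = 6/23 = 0.26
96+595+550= 1241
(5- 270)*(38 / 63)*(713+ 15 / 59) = -423765740/3717 = -114007.46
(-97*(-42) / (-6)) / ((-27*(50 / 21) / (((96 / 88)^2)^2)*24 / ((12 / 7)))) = 391104/366025 = 1.07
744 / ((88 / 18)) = 1674/11 = 152.18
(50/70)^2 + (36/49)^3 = 106681/117649 = 0.91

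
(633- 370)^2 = 69169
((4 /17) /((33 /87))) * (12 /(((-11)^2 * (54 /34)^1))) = 464/11979 = 0.04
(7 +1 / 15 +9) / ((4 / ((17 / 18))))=4097/1080 = 3.79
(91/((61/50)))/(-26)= -175/61 = -2.87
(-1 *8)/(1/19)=-152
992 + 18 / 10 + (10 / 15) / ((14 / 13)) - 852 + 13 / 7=15149/105 = 144.28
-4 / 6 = -2/3 = -0.67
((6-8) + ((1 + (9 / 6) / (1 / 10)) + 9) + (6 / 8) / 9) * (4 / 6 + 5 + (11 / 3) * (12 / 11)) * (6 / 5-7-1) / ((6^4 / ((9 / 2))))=-136561/25920 = -5.27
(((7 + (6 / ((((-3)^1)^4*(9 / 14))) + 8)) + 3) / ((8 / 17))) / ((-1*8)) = -37417/7776 = -4.81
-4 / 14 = -2/7 = -0.29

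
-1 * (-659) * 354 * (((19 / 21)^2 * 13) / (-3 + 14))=364937066/1617 = 225687.73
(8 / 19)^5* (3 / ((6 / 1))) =16384/2476099 = 0.01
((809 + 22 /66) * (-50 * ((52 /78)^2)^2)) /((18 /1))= -971200/2187 = -444.08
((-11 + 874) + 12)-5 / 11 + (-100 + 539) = 14449/11 = 1313.55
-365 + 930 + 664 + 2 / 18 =11062/9 = 1229.11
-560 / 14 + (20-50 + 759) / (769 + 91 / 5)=-51265/1312 = -39.07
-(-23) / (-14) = -23/14 = -1.64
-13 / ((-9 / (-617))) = -8021/9 = -891.22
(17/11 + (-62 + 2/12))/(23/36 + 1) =-36.79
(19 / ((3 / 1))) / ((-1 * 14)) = -19/42 = -0.45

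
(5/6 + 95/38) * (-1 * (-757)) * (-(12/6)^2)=-30280/3 = -10093.33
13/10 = 1.30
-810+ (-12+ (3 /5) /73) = -300027/365 = -821.99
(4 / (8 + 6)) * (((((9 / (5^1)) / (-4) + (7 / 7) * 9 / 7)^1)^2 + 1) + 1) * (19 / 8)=1004891/548800 = 1.83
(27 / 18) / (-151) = -3/302 = -0.01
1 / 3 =0.33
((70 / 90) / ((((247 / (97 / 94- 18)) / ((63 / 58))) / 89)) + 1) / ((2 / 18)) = -1740771/46436 = -37.49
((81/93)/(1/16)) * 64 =27648/31 = 891.87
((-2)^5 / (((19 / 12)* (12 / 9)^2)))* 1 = -216/19 = -11.37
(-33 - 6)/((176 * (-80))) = 39/14080 = 0.00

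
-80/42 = -40/21 = -1.90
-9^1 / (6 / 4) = -6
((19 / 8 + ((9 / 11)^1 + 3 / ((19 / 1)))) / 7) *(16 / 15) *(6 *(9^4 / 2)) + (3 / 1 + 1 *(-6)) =73500621/7315 = 10047.93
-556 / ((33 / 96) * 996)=-4448/2739 = -1.62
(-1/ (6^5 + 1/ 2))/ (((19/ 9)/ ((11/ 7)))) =-198/2068549 = 0.00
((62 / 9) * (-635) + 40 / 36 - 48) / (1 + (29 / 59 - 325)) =782576/57261 = 13.67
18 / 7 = 2.57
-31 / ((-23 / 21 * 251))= 651/5773 = 0.11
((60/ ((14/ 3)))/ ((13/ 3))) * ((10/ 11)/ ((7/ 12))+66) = 200.45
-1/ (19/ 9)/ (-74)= 9/1406 = 0.01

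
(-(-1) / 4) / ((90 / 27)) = 3/40 = 0.08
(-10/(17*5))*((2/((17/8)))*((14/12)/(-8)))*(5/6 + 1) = 77/2601 = 0.03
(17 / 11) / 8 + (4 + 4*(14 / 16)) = 677/88 = 7.69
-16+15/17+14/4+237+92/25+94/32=1577599/6800 = 232.00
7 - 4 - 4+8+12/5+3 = 62/5 = 12.40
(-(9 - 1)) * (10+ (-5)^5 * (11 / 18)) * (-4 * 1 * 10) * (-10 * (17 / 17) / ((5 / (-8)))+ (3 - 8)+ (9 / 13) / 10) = -787305680/117 = -6729108.38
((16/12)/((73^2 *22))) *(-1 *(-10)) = 20/175857 = 0.00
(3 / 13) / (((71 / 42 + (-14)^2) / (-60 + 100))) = 5040/107939 = 0.05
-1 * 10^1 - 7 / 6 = -67/6 = -11.17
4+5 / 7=33/7 = 4.71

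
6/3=2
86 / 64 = 43/32 = 1.34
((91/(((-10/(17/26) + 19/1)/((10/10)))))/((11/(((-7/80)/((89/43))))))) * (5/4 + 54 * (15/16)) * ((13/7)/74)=-10253737/83457792 = -0.12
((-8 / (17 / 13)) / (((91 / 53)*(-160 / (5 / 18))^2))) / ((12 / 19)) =-1007/59222016 = 0.00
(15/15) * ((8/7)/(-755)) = -8/5285 = 0.00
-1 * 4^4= -256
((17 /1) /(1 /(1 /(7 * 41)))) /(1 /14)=0.83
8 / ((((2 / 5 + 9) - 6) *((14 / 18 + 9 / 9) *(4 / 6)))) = 135/68 = 1.99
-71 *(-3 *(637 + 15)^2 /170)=532630.31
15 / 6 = 5/2 = 2.50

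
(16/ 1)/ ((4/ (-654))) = -2616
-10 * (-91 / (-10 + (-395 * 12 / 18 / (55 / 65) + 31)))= -30030/9577 = -3.14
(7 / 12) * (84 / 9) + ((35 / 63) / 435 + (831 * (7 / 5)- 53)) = 4368536/3915 = 1115.85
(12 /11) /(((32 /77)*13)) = 21/104 = 0.20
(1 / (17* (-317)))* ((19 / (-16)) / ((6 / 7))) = 133/517344 = 0.00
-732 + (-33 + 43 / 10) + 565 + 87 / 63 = -40807/210 = -194.32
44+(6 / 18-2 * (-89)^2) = -47393/3 = -15797.67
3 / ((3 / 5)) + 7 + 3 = 15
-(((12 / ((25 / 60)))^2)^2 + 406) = -430235446/625 = -688376.71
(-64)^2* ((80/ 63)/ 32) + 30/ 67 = 687970/4221 = 162.99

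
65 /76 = 0.86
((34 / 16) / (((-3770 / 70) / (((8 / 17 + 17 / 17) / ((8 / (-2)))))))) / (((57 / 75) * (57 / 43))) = 188125/13065312 = 0.01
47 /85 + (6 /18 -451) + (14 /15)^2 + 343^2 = 448289072/3825 = 117199.76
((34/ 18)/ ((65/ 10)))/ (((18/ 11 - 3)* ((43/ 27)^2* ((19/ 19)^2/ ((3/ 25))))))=-30294/3004625 = -0.01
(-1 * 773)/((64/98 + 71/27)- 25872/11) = 1022679/3107353 = 0.33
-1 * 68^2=-4624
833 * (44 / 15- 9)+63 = -74858/15 = -4990.53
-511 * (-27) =13797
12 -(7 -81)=86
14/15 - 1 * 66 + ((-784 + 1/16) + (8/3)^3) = -1792889/2160 = -830.04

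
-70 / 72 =-0.97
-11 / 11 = -1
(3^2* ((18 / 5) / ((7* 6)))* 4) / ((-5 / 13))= -1404/175 = -8.02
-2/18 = -1/9 = -0.11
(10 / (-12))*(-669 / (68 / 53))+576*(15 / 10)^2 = 235351/136 = 1730.52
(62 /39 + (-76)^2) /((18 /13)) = 112663/27 = 4172.70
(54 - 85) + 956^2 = 913905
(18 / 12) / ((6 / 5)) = 5/4 = 1.25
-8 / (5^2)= -8/25 = -0.32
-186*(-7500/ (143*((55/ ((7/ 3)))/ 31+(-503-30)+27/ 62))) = -605430000/33004829 = -18.34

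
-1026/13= -78.92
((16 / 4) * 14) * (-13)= -728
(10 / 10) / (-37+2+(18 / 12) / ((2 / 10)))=-2/55 = -0.04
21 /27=7/9 = 0.78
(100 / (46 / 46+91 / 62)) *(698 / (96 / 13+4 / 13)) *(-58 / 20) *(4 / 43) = -32630104/32895 = -991.95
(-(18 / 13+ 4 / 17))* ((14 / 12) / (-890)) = 1253/590070 = 0.00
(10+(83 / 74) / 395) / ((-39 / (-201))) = 1506897/29230 = 51.55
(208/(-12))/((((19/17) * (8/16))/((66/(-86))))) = 19448/817 = 23.80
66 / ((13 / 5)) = 330/13 = 25.38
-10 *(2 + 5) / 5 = -14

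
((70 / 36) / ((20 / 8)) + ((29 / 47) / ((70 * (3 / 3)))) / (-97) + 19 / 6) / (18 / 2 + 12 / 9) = 5664427/14839545 = 0.38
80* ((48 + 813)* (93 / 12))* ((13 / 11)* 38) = 23973370.91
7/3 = 2.33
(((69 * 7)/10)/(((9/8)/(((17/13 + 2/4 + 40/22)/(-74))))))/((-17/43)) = 422303/79365 = 5.32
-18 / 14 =-9/7 = -1.29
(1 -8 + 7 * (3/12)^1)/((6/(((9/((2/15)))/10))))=-189/32 = -5.91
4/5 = 0.80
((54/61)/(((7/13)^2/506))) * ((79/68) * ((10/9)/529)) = 4405830/1168699 = 3.77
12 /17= 0.71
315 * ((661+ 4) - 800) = -42525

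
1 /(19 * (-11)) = -1/209 = 0.00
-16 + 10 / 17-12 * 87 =-18010/17 = -1059.41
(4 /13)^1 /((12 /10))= 10/39 = 0.26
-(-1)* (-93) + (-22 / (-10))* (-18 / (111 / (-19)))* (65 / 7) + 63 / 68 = -513063/17612 = -29.13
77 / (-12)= -77/12 = -6.42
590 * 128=75520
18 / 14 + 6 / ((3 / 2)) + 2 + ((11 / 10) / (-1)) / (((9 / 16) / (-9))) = 24.89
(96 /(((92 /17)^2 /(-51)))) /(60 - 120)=14739/5290 = 2.79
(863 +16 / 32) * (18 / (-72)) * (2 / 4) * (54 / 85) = -46629/680 = -68.57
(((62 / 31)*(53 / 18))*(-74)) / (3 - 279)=1961/1242 = 1.58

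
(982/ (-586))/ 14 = -491/4102 = -0.12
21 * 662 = 13902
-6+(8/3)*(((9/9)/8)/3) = -53/9 = -5.89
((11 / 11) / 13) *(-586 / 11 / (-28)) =293/2002 = 0.15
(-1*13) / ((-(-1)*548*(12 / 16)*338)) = -1/10686 = 0.00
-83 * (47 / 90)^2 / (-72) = 183347/583200 = 0.31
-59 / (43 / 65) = -3835/43 = -89.19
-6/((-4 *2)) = 3/4 = 0.75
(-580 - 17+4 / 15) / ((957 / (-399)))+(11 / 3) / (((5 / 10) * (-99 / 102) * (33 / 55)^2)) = 29431541/129195 = 227.81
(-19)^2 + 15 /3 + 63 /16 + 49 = 6703/16 = 418.94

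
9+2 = 11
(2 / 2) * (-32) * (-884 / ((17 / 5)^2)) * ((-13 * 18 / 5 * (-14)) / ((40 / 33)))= 22486464/17 = 1322733.18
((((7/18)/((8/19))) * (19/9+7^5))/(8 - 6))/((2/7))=70421771/2592 = 27168.89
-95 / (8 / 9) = -855/8 = -106.88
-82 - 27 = -109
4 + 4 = 8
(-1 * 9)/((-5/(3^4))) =729/5 = 145.80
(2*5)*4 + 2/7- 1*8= 226/7 = 32.29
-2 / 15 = -0.13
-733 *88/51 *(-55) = 3547720/51 = 69563.14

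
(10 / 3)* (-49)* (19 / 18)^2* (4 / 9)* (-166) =29363740/2187 = 13426.49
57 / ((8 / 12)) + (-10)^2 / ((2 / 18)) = 1971/2 = 985.50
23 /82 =0.28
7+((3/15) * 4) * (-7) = 7/5 = 1.40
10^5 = 100000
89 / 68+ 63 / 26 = 3299/884 = 3.73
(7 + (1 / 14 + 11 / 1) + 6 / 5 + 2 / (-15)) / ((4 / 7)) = 4019/120 = 33.49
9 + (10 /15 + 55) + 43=323/3 = 107.67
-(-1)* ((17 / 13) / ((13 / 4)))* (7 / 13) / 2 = 238/2197 = 0.11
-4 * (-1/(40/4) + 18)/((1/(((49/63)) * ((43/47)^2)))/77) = -356786738/99405 = -3589.22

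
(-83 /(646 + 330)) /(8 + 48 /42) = -581/62464 = -0.01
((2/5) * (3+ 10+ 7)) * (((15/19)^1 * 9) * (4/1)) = 227.37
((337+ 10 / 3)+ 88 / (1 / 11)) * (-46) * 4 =-240733.33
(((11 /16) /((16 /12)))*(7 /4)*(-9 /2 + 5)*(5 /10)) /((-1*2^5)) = -231/32768 = -0.01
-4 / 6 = -2/3 = -0.67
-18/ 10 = -9/5 = -1.80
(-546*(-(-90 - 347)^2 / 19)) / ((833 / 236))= 1554779.90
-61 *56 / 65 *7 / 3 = -23912/195 = -122.63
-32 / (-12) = 8/3 = 2.67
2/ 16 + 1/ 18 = 13/72 = 0.18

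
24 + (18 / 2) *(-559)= -5007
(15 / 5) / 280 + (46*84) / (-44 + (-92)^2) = 55359/117880 = 0.47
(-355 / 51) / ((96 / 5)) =-1775/4896 = -0.36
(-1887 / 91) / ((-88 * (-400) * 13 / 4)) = -1887/10410400 = 0.00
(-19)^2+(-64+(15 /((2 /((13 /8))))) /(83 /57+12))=281223/944 = 297.91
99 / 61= 1.62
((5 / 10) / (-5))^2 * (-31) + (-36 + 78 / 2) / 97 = -2707/9700 = -0.28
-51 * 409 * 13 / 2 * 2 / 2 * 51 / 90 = -1536613/20 = -76830.65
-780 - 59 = -839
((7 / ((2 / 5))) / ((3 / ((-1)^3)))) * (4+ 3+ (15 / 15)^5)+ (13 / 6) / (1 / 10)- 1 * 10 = -35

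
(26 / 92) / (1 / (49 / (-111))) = -637/5106 = -0.12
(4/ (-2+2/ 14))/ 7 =-4/13 = -0.31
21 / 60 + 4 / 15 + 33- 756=-43343/60 = -722.38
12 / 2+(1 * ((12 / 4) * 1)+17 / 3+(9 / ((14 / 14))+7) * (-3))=-100/3 = -33.33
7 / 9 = 0.78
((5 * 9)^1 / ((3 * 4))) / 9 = 5/12 = 0.42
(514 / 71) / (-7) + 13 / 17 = -2277/8449 = -0.27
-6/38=-3/19 = -0.16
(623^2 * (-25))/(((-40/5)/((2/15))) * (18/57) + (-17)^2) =-26337325/733 = -35930.87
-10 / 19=-0.53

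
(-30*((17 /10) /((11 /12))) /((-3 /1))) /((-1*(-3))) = 68/11 = 6.18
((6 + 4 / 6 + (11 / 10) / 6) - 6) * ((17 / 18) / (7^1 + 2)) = 289/3240 = 0.09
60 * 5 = 300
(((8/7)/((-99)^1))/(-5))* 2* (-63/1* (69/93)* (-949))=349232/1705 = 204.83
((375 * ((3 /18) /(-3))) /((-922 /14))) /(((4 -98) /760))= -166250/65001 = -2.56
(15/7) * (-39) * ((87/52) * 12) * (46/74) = -270135/259 = -1042.99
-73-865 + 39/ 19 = -17783/19 = -935.95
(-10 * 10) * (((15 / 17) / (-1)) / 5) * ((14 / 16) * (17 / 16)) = 525/32 = 16.41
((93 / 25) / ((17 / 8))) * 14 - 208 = -77984/425 = -183.49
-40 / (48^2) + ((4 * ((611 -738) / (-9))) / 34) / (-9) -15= -669853/44064 = -15.20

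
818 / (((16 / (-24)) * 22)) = -1227/22 = -55.77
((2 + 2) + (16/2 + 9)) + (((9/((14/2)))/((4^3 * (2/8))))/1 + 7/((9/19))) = 36145/1008 = 35.86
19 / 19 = 1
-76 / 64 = -19/16 = -1.19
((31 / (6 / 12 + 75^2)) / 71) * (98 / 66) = 3038/26361093 = 0.00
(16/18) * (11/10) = 0.98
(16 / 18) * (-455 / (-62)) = 1820/279 = 6.52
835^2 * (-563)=-392537675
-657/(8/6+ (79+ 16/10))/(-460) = 1971/113068 = 0.02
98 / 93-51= -4645/93 = -49.95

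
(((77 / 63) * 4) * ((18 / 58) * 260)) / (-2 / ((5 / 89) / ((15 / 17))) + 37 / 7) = -1361360/90161 = -15.10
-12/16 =-0.75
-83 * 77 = -6391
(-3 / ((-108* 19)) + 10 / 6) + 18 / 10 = 11861/3420 = 3.47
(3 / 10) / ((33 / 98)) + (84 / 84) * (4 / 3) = 2.22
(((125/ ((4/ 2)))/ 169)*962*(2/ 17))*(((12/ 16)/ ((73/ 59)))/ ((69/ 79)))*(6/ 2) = 64671375/742118 = 87.14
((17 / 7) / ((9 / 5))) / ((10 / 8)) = 68/63 = 1.08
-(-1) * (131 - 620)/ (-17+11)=163/2 = 81.50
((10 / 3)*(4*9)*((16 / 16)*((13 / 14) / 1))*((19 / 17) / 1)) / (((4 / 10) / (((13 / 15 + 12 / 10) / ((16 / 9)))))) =344565/952 = 361.94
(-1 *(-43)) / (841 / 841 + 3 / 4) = 172/7 = 24.57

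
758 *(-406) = -307748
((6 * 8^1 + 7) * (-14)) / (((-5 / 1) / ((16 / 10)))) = 1232/5 = 246.40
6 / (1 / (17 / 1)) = 102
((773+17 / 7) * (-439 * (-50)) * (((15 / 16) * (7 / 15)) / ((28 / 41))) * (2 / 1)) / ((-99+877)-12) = 28469.60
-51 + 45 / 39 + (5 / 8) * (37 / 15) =-15071/312 = -48.30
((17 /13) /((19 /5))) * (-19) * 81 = -6885/13 = -529.62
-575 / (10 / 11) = -1265/2 = -632.50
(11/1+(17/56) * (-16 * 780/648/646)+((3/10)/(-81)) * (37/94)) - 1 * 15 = -13537631/3375540 = -4.01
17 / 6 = 2.83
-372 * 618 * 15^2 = -51726600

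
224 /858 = 0.26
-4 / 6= -2/3 = -0.67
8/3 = 2.67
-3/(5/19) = -57/5 = -11.40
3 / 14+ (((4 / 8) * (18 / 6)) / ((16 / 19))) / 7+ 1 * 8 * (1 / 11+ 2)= 6053/352 = 17.20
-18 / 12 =-3/2 = -1.50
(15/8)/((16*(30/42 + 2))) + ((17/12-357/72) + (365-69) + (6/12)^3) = 2135003/7296 = 292.63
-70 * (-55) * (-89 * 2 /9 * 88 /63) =-8615200/81 = -106360.49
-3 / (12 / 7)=-7/4 = -1.75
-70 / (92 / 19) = -665/46 = -14.46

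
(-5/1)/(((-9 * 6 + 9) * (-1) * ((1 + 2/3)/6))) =-2/5 = -0.40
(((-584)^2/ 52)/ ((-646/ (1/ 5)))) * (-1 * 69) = 2941608/20995 = 140.11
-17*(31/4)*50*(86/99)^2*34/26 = -828259550/127413 = -6500.59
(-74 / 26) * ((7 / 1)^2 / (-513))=1813/6669 = 0.27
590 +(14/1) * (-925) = -12360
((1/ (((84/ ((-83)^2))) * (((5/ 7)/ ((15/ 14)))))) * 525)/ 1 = 516675/8 = 64584.38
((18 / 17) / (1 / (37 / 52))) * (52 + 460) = 85248/221 = 385.74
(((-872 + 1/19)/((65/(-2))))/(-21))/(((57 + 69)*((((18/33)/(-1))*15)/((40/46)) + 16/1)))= -364474/236916225 = 0.00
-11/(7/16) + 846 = 5746/7 = 820.86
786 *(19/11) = 14934/11 = 1357.64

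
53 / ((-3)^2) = 53/9 = 5.89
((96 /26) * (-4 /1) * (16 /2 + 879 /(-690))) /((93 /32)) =-121856/3565 = -34.18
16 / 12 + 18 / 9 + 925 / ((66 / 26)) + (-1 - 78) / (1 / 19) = -1133.27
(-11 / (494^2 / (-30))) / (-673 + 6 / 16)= -660/328289429 = 0.00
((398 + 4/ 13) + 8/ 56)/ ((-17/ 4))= -145036/1547 = -93.75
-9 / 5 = -1.80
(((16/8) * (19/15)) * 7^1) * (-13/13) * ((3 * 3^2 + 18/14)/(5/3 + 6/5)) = -7524/43 = -174.98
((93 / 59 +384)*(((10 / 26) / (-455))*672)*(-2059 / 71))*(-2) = -126666432/9971 = -12703.48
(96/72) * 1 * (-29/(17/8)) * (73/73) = -928/51 = -18.20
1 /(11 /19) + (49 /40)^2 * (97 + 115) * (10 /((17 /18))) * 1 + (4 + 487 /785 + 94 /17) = 396973471/117436 = 3380.34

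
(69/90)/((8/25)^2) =2875/384 = 7.49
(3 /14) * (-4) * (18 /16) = -27/28 = -0.96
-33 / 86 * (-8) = 3.07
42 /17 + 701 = 11959/17 = 703.47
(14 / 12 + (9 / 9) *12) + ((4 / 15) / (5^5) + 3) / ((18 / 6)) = 14.17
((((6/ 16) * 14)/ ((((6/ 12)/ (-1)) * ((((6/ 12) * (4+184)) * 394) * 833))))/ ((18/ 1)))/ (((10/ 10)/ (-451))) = 451/52887408 = 0.00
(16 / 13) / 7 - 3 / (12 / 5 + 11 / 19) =-21407/25753 = -0.83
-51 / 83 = -0.61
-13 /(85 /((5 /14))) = -13/238 = -0.05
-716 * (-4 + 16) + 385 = -8207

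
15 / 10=3/2 = 1.50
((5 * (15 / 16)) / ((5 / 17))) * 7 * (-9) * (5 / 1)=-80325/16 = -5020.31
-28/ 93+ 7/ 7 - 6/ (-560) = 18479/26040 = 0.71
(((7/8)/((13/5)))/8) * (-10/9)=-175/3744 = -0.05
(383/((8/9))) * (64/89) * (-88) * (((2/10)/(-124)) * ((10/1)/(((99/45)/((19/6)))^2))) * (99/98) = 124436700/135191 = 920.45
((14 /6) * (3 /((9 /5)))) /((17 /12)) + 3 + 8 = 701/51 = 13.75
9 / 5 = 1.80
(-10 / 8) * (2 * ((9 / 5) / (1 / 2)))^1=-9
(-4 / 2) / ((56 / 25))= -25/28 = -0.89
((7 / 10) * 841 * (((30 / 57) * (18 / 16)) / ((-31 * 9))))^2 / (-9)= -0.17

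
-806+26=-780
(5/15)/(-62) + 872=162191/186 = 871.99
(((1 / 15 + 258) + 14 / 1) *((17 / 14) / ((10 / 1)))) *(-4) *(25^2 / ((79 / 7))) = -1734425/237 = -7318.25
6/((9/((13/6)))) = 13/9 = 1.44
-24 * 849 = -20376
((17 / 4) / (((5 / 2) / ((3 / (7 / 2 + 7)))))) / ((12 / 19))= 323/420 = 0.77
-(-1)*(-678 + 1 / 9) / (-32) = 21.18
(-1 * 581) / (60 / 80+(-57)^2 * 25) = -2324/324903 = -0.01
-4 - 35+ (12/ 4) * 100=261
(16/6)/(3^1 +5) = 1/3 = 0.33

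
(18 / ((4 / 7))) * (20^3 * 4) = 1008000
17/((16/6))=51/8 = 6.38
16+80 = 96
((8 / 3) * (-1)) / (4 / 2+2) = -2/3 = -0.67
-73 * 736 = -53728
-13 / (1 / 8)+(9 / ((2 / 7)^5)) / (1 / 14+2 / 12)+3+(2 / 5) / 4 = 19752.37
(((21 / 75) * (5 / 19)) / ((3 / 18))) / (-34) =-21/1615 = -0.01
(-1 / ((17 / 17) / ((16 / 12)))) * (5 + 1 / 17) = -344/51 = -6.75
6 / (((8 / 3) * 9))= 1/4 = 0.25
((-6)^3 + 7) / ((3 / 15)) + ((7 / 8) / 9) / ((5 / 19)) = -376067/360 = -1044.63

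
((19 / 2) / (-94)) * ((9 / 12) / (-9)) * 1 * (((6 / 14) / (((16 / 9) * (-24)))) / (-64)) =57/43122688 = 0.00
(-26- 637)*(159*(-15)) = 1581255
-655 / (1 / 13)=-8515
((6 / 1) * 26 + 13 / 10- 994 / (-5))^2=12680721/100 = 126807.21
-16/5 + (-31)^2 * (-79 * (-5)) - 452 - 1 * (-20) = 1895799/5 = 379159.80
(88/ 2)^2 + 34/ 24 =23249/12 = 1937.42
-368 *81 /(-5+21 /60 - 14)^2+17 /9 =-104943607/1252161 = -83.81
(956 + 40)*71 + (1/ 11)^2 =8556637/121 = 70716.01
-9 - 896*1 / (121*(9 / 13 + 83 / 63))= -1263159/99583 = -12.68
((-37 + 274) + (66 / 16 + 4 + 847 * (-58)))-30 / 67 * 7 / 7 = -26200389/536 = -48881.32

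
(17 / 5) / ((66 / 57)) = 2.94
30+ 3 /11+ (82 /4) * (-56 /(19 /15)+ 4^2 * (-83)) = -5872909/209 = -28100.04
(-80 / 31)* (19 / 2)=-760/31 = -24.52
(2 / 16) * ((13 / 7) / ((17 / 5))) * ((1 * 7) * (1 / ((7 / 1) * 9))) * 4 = 65/2142 = 0.03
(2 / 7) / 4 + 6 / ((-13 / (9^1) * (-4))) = 101/91 = 1.11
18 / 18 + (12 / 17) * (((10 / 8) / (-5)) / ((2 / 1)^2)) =65/68 = 0.96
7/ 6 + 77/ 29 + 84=15281/174 = 87.82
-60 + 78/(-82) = -2499/41 = -60.95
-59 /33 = -1.79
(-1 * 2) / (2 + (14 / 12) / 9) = -108/115 = -0.94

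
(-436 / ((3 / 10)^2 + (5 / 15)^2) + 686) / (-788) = 134117/71314 = 1.88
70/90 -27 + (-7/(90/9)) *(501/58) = -168443/5220 = -32.27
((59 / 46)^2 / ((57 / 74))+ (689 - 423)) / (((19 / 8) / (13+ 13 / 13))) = 905530808/572907 = 1580.59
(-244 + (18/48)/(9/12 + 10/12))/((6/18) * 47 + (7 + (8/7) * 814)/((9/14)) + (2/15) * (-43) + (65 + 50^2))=-138945/2298772 = -0.06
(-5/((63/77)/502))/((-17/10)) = 276100/153 = 1804.58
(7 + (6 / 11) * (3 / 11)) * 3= 21.45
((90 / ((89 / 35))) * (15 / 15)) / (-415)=-630/7387 = -0.09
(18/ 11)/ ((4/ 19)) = 171/22 = 7.77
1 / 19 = 0.05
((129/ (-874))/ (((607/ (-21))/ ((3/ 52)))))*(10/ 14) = 5805/27586936 = 0.00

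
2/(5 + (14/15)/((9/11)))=270/829 = 0.33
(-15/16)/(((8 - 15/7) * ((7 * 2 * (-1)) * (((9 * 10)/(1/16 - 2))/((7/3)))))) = -217/377856 = 0.00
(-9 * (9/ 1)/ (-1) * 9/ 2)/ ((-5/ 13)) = -9477/10 = -947.70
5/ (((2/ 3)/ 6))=45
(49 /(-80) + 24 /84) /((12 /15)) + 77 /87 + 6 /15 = 170827/194880 = 0.88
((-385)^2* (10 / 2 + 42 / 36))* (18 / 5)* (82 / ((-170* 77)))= -350427/17 = -20613.35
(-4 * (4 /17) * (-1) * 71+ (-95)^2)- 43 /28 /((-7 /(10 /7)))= 106032501/11662 = 9092.14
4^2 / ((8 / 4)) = 8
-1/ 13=-0.08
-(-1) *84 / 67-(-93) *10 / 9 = 21022/201 = 104.59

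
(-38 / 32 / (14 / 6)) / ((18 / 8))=-19/84 = -0.23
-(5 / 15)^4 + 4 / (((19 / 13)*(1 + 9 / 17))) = 2735/1539 = 1.78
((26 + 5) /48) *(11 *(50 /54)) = 8525/1296 = 6.58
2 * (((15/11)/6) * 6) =30/11 = 2.73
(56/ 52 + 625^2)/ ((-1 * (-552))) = 1692713/2392 = 707.66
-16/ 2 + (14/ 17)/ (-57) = -7766/969 = -8.01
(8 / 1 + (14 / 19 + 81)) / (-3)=-1705/57 = -29.91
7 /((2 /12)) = 42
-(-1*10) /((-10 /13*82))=-13/82 = -0.16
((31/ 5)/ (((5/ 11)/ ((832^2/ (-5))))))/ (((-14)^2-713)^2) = -21458944/3037375 = -7.06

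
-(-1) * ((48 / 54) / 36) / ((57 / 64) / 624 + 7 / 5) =133120/7555599 = 0.02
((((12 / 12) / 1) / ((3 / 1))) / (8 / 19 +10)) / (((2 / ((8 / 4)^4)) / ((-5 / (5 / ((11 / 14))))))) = -38/189 = -0.20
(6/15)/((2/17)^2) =289/10 = 28.90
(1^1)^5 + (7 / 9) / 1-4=-20/9 = -2.22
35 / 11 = 3.18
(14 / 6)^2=49/9 = 5.44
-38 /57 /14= -0.05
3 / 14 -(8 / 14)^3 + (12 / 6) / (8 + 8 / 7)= 2705/10976 = 0.25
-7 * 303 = -2121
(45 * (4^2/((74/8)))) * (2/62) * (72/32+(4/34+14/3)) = 344400/19499 = 17.66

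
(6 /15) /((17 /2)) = 4/85 = 0.05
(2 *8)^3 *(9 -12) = -12288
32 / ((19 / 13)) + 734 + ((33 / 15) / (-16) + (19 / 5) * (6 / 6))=1154527/1520 = 759.56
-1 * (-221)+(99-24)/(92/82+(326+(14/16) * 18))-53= 9459108/56231 = 168.22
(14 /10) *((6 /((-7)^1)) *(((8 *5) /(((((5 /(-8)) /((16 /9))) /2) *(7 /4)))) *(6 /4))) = 8192/35 = 234.06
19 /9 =2.11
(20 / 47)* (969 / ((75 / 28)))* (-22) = -795872/235 = -3386.69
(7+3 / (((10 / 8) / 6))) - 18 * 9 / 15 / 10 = 508/25 = 20.32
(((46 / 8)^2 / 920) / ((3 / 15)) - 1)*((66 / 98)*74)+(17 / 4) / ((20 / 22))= -81103/2240 = -36.21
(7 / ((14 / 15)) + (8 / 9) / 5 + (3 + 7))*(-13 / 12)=-20683/1080 = -19.15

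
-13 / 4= -3.25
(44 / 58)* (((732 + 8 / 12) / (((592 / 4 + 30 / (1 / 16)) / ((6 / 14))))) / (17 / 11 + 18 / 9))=121/1131 = 0.11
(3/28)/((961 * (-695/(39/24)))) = -39/149608480 = 0.00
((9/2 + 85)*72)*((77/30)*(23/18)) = 317009/15 = 21133.93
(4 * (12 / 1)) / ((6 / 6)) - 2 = 46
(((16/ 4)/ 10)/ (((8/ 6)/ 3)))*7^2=441/10 = 44.10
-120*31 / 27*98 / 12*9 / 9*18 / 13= -60760/39 = -1557.95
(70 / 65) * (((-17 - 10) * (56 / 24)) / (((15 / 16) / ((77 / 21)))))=-17248/65 = -265.35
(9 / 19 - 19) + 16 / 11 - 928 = -197520/209 = -945.07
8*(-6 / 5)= -48/5 = -9.60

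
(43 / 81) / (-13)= -43/1053 = -0.04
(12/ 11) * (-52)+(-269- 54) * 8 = -29048/11 = -2640.73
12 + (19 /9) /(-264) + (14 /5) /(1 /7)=375313/11880 = 31.59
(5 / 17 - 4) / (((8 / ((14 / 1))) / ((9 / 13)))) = -3969/884 = -4.49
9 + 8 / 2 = 13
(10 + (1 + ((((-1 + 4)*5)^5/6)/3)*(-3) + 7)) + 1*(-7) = -126551.50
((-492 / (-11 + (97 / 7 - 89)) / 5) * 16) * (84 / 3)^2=14400512/1005 = 14328.87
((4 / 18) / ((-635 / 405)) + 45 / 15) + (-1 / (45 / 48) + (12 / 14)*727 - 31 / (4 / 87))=-2630491/53340 = -49.32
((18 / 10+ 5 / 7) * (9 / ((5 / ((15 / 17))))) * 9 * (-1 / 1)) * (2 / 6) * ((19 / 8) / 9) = -1881/595 = -3.16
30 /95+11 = 215/19 = 11.32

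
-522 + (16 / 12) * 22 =-1478/3 = -492.67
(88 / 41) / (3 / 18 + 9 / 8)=2112/1271 = 1.66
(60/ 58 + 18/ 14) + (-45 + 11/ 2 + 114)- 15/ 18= 46276/609 = 75.99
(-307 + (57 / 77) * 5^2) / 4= -11107/154 = -72.12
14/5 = 2.80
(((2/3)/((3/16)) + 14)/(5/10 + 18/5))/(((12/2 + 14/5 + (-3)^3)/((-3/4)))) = 1975/11193 = 0.18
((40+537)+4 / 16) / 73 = 2309/292 = 7.91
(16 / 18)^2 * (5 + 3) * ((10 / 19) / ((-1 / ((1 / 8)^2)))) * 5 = -400/1539 = -0.26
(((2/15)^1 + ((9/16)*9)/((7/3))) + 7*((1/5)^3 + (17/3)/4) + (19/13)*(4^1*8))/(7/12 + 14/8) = 32238501/1274000 = 25.30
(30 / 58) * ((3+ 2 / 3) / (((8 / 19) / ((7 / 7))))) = 1045/232 = 4.50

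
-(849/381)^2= -80089/16129 = -4.97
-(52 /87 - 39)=3341/87 = 38.40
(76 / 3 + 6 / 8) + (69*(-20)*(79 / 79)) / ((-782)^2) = 2080331/79764 = 26.08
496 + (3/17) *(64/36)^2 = 227920/459 = 496.56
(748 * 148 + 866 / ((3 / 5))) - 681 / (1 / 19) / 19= 334399/3 = 111466.33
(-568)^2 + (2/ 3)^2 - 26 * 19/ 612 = 322623.64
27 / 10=2.70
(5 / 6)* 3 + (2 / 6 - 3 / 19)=305/114 = 2.68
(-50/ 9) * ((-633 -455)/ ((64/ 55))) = 5194.44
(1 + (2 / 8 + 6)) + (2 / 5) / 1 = 153/20 = 7.65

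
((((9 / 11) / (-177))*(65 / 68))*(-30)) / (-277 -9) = -225/485452 = 0.00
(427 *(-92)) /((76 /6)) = -58926/19 = -3101.37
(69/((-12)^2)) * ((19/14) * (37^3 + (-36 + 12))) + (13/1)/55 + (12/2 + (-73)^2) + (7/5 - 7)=282770275/7392 = 38253.55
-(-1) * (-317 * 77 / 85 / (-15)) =24409/1275 = 19.14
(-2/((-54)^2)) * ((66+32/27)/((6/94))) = -42629/59049 = -0.72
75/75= 1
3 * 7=21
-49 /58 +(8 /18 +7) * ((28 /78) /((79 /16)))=-488257/1608282 = -0.30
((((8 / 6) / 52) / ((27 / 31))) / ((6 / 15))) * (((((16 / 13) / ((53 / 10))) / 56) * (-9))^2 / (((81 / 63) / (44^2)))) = 60016000/388796499 = 0.15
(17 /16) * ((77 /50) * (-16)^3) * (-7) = 1172864/25 = 46914.56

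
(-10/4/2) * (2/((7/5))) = -25/14 = -1.79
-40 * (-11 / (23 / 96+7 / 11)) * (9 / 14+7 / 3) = 387200/259 = 1494.98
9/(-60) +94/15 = 367/60 = 6.12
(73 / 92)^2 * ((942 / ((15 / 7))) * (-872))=-638366239/2645 = -241348.29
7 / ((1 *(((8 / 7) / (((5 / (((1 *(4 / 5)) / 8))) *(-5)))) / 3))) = -18375/4 = -4593.75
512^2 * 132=34603008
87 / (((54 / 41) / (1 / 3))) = 1189/54 = 22.02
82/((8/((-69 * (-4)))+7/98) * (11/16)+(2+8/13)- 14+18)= 16476096/1343087 = 12.27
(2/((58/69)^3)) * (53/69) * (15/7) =3784995/682892 = 5.54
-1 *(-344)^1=344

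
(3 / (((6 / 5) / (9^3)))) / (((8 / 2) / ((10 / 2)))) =18225/8 = 2278.12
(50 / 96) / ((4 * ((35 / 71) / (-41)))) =-14555/1344 = -10.83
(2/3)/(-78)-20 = -20.01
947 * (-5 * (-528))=2500080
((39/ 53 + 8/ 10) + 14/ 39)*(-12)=-78332/3445 = -22.74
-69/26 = -2.65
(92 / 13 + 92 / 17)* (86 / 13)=237360/2873 = 82.62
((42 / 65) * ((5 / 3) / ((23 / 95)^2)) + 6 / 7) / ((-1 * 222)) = -0.09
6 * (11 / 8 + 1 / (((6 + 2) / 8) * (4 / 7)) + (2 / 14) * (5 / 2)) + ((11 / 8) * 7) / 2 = 2879/112 = 25.71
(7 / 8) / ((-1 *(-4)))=7/32 = 0.22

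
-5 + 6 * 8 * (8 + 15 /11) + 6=4955/11 = 450.45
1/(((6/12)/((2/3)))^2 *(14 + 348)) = 8/1629 = 0.00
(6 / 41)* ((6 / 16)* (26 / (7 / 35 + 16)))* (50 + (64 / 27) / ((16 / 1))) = 44005/9963 = 4.42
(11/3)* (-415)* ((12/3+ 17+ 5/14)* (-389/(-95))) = -106191943/798 = -133072.61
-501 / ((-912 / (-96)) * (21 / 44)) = -14696/133 = -110.50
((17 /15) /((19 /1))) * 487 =29.05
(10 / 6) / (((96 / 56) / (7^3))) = 12005/36 = 333.47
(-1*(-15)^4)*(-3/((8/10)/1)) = 759375/4 = 189843.75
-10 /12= -5/6 = -0.83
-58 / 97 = -0.60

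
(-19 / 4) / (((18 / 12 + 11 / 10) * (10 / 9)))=-1.64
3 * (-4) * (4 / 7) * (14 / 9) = -32/3 = -10.67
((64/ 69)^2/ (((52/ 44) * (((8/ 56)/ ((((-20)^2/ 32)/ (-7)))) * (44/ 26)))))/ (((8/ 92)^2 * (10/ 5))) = -3200/9 = -355.56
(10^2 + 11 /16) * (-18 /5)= -14499/40 = -362.48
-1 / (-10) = 1/10 = 0.10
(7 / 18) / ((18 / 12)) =7/27 = 0.26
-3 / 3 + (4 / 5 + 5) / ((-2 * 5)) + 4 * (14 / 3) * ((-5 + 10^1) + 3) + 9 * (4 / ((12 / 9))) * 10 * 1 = 62663/150 = 417.75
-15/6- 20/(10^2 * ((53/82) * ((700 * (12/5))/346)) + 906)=-2.52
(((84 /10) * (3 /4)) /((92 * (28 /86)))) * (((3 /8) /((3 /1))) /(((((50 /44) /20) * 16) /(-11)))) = -46827/147200 = -0.32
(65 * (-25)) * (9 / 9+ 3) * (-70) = 455000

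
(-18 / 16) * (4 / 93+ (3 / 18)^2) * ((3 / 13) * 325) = -5.97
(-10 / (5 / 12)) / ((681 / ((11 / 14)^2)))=-0.02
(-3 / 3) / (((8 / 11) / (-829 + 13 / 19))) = 86559/76 = 1138.93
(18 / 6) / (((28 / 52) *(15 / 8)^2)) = 832/525 = 1.58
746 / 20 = 373/10 = 37.30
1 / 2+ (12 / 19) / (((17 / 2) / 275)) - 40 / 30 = 37985/1938 = 19.60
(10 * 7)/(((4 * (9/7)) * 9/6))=245/27 = 9.07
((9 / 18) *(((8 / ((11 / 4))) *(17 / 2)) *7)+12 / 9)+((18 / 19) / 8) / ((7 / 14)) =110497/1254 = 88.12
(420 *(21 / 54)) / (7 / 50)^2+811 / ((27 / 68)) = 280148/27 = 10375.85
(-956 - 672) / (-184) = 8.85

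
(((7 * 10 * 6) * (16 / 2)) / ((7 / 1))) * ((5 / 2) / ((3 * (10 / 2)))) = 80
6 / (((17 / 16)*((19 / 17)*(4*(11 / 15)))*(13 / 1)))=360/2717 = 0.13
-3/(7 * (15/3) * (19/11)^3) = -3993/240065 = -0.02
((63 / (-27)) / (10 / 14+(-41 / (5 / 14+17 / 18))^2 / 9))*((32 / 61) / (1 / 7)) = -43904/568581 = -0.08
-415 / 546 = -0.76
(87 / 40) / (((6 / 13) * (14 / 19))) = 7163/1120 = 6.40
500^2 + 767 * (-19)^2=526887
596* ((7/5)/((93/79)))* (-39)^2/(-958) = -83550558/74245 = -1125.34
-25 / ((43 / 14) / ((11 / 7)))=-550/43 = -12.79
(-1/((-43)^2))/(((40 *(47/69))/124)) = -2139/869030 = 0.00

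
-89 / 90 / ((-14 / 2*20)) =89/12600 = 0.01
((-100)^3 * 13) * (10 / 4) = -32500000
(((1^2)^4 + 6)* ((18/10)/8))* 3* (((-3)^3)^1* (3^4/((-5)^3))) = 413343/5000 = 82.67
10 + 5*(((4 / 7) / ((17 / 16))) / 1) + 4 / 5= 8026/595 = 13.49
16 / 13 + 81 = 1069/13 = 82.23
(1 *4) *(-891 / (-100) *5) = 891/5 = 178.20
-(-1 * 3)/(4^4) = 3/256 = 0.01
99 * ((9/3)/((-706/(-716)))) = 106326/353 = 301.21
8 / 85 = 0.09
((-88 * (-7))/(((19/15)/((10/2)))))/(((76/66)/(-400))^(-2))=133/6600 = 0.02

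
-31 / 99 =-0.31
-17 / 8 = -2.12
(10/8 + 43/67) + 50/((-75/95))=-49399/804 = -61.44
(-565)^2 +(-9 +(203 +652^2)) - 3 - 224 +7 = 744303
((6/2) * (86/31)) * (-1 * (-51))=13158/31 = 424.45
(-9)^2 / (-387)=-9/43 = -0.21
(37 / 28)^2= 1369/784 = 1.75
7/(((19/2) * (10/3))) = 21/95 = 0.22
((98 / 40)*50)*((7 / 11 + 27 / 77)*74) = 8947.27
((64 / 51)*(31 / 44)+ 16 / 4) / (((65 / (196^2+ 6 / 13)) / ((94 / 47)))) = 547357744/94809 = 5773.27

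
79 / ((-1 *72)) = -79/72 = -1.10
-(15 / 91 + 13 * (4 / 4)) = -1198/91 = -13.16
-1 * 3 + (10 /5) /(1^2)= -1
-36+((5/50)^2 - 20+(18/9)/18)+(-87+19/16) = -510089/3600 = -141.69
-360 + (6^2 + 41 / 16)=-5143/16 = -321.44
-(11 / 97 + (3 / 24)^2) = -801/6208 = -0.13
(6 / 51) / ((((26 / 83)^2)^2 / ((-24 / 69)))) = -47458321/11167351 = -4.25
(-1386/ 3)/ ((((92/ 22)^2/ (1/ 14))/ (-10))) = 19965/1058 = 18.87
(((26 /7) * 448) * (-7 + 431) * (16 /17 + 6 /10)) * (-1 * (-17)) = 92425216/5 = 18485043.20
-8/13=-0.62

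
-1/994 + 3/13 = 2969/12922 = 0.23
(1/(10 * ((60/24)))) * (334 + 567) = 901/25 = 36.04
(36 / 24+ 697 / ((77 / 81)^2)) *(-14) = -9163821/847 = -10819.15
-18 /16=-9/8 = -1.12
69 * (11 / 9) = 253/3 = 84.33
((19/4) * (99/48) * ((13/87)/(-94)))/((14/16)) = -2717/152656 = -0.02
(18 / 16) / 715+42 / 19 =240411/108680 = 2.21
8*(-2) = -16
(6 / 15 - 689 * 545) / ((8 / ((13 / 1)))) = -24407799/40 = -610194.98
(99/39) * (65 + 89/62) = 135927/806 = 168.64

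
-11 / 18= -0.61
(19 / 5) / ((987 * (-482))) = -19/2378670 = 0.00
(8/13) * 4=32/13 = 2.46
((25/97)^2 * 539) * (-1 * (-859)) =289375625/9409 = 30755.19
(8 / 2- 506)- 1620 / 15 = -610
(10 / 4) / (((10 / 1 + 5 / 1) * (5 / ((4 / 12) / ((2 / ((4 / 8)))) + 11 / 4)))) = 17/180 = 0.09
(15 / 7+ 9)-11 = 1/7 = 0.14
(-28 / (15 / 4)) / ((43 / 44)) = -4928/645 = -7.64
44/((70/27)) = 594/35 = 16.97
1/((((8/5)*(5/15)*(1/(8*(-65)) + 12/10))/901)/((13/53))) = 215475/623 = 345.87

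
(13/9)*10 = 130/9 = 14.44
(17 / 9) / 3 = 17/27 = 0.63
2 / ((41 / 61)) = 122/41 = 2.98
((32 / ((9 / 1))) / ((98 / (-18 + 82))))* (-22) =-22528/441 = -51.08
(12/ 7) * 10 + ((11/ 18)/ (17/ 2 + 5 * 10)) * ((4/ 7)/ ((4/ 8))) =18064/1053 = 17.15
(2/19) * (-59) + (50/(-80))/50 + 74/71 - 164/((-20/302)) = 266693979/107920 = 2471.22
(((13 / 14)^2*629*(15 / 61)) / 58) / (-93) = -531505/21496888 = -0.02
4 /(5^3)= 4/125 = 0.03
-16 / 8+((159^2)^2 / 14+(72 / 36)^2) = 639128989/14 = 45652070.64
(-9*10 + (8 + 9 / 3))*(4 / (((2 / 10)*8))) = -395/2 = -197.50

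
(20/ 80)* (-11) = -11/4 = -2.75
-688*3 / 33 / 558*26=-8944/3069 = -2.91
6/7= 0.86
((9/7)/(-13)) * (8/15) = -24/455 = -0.05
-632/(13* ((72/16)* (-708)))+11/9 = 25627/20709 = 1.24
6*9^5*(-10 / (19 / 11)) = -38972340/19 = -2051175.79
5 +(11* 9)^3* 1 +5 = 970309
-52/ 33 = -1.58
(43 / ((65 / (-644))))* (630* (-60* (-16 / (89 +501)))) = -334962432/767 = -436717.64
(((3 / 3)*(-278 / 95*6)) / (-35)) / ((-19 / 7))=-1668/9025 = -0.18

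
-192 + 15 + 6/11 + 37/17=-174.28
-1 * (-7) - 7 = 0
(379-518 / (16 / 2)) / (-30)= -419/40 = -10.48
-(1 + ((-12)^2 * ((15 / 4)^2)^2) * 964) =-109805629/4 = -27451407.25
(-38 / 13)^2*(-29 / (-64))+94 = 264645/2704 = 97.87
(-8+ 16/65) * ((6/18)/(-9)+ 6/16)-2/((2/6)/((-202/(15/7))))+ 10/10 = 109976/195 = 563.98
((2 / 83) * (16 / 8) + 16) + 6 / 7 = 9822/581 = 16.91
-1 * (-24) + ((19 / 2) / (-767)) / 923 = 33981149/1415882 = 24.00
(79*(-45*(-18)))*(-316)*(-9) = 181987560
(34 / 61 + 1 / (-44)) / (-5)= -287/2684 = -0.11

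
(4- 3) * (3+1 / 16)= 49/16 = 3.06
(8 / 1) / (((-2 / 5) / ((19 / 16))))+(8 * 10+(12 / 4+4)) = 253/4 = 63.25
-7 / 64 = -0.11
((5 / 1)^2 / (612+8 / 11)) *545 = 29975/1348 = 22.24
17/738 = 0.02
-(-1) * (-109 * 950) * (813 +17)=-85946500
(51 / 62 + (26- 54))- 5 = -1995/62 = -32.18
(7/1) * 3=21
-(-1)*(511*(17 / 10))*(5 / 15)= 8687/30 = 289.57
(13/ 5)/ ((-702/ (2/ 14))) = -1/1890 = 0.00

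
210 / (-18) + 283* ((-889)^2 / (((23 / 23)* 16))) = 670981969/48 = 13978791.02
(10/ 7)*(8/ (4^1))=20/7 = 2.86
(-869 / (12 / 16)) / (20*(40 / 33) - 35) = 38236/355 = 107.71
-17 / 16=-1.06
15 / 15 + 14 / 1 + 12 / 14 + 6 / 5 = 597/35 = 17.06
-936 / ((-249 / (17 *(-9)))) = -575.13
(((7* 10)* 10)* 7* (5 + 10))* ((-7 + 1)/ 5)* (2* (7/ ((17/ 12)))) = -14817600/17 = -871623.53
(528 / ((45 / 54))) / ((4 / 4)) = 3168/5 = 633.60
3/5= 0.60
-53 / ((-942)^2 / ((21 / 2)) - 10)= -371/591506 = 0.00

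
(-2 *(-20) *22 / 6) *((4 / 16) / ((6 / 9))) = 55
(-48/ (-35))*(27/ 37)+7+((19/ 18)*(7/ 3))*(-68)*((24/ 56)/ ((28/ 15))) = -236609/7770 = -30.45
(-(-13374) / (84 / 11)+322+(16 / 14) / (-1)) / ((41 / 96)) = 1392528/287 = 4852.01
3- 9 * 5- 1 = -43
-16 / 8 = -2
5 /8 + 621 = 4973/8 = 621.62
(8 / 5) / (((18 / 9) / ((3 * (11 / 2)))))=66/5 = 13.20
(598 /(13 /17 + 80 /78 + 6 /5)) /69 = 28730/9913 = 2.90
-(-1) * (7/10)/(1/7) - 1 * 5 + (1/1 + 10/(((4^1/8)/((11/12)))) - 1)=18.23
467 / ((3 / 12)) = 1868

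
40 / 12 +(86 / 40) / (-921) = 61357/18420 = 3.33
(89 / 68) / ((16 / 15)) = 1335/1088 = 1.23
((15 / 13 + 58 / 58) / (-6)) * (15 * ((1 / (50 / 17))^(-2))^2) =-402.94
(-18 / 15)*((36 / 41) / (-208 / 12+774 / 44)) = -14256/3485 = -4.09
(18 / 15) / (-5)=-6/25 = -0.24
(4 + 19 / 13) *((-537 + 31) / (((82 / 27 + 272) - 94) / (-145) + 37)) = -140650290/1819571 = -77.30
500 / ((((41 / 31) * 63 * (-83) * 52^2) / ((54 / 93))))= -125/8051498 = 0.00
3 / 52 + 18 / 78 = 15/52 = 0.29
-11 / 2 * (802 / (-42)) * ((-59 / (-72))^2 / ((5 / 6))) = 15354691/181440 = 84.63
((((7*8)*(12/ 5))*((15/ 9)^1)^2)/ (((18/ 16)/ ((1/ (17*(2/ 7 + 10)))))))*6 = 15680/1377 = 11.39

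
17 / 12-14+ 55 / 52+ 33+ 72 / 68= 29879/1326 = 22.53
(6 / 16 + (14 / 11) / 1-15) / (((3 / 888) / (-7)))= 304325/11 = 27665.91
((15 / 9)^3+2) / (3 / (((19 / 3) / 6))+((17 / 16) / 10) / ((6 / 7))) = 1088320/486909 = 2.24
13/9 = 1.44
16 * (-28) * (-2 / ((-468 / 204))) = -15232/39 = -390.56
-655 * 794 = -520070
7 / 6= 1.17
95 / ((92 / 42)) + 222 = 265.37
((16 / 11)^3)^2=16777216/1771561 = 9.47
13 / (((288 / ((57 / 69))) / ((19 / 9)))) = 4693/59616 = 0.08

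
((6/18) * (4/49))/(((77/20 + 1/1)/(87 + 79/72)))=0.49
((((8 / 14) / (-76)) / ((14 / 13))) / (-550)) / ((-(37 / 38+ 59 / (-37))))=481/23527350 = 0.00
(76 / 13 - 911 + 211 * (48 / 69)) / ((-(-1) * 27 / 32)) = -7256096/8073 = -898.81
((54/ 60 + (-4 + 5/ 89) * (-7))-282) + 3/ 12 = -450773/1780 = -253.24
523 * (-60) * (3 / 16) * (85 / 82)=-2000475/328 = -6099.01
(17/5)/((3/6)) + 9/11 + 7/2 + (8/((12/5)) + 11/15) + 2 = 5671/330 = 17.18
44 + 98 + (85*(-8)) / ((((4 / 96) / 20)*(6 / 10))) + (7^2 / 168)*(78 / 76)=-165332741/304 = -543857.70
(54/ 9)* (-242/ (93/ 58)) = -28072/31 = -905.55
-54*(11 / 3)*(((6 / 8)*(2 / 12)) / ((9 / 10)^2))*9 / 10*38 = -1045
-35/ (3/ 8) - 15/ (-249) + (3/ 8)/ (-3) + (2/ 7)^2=-93.32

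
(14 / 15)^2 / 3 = 196/675 = 0.29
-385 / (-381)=385/381 = 1.01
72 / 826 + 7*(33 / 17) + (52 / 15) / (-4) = 1348952/105315 = 12.81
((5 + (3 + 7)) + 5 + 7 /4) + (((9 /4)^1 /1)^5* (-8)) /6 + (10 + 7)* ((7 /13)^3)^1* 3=-26532447/562432 = -47.17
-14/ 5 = -2.80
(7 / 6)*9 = 21/2 = 10.50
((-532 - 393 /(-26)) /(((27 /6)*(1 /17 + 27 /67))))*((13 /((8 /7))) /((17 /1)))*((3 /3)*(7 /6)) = -44120237/227232 = -194.16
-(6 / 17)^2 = -36/289 = -0.12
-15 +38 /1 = 23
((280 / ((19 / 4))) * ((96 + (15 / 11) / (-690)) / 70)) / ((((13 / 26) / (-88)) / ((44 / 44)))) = -6217600/437 = -14227.92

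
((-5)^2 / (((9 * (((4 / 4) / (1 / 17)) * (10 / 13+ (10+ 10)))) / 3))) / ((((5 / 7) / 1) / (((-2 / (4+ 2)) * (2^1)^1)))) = -91/4131 = -0.02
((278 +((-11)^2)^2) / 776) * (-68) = -253623/194 = -1307.34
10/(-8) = -5/4 = -1.25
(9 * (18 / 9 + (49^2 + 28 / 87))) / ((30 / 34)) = 3554513/145 = 24513.88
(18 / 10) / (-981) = -1/545 = 0.00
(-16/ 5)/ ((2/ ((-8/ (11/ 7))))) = 448/55 = 8.15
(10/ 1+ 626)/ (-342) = -106/57 = -1.86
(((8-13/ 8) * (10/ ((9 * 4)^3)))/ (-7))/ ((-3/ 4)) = 85/326592 = 0.00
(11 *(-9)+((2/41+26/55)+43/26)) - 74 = -10015449/58630 = -170.82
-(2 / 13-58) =57.85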